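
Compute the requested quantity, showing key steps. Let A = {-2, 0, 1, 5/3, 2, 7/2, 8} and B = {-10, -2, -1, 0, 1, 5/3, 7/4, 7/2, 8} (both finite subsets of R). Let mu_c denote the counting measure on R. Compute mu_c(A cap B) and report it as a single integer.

Counting measure on a finite set equals cardinality. mu_c(A cap B) = |A cap B| (elements appearing in both).
Enumerating the elements of A that also lie in B gives 6 element(s).
So mu_c(A cap B) = 6.

6


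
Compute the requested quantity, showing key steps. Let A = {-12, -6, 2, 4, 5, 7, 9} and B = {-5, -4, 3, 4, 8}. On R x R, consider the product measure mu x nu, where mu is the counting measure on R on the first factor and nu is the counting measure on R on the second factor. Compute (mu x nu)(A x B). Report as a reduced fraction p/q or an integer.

For a measurable rectangle A x B, the product measure satisfies
  (mu x nu)(A x B) = mu(A) * nu(B).
  mu(A) = 7.
  nu(B) = 5.
  (mu x nu)(A x B) = 7 * 5 = 35.

35


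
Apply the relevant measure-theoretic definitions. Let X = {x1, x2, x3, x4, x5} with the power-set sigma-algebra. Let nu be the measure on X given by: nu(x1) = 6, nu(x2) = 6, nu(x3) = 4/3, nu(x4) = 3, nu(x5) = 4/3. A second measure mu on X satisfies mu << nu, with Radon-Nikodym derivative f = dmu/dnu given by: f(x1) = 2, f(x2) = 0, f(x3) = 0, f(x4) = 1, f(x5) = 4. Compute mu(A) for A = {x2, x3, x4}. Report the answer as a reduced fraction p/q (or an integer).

By the defining property of the Radon-Nikodym derivative, for every measurable set A,
  mu(A) = integral_A f dnu.
Since nu is a discrete measure concentrated on the atoms of X, the integral over A reduces to the sum
  mu(A) = sum_{x in A} f(x) * nu({x}).
Computing each term:
  x2: f(x2) * nu(x2) = 0 * 6 = 0.
  x3: f(x3) * nu(x3) = 0 * 4/3 = 0.
  x4: f(x4) * nu(x4) = 1 * 3 = 3.
Summing: mu(A) = 0 + 0 + 3 = 3.

3


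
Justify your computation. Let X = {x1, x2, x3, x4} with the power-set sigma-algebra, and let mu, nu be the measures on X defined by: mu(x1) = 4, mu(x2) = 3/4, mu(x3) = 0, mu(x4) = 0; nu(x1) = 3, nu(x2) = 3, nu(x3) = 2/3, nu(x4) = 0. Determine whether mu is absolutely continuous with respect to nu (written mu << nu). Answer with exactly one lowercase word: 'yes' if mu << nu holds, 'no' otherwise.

mu << nu means: every nu-null measurable set is also mu-null; equivalently, for every atom x, if nu({x}) = 0 then mu({x}) = 0.
Checking each atom:
  x1: nu = 3 > 0 -> no constraint.
  x2: nu = 3 > 0 -> no constraint.
  x3: nu = 2/3 > 0 -> no constraint.
  x4: nu = 0, mu = 0 -> consistent with mu << nu.
No atom violates the condition. Therefore mu << nu.

yes


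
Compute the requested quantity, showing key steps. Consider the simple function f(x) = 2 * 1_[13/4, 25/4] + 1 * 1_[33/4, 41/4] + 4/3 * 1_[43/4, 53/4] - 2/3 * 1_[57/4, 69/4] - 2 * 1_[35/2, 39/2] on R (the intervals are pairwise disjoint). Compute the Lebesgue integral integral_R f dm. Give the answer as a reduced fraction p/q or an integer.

For a simple function f = sum_i c_i * 1_{A_i} with disjoint A_i,
  integral f dm = sum_i c_i * m(A_i).
Lengths of the A_i:
  m(A_1) = 25/4 - 13/4 = 3.
  m(A_2) = 41/4 - 33/4 = 2.
  m(A_3) = 53/4 - 43/4 = 5/2.
  m(A_4) = 69/4 - 57/4 = 3.
  m(A_5) = 39/2 - 35/2 = 2.
Contributions c_i * m(A_i):
  (2) * (3) = 6.
  (1) * (2) = 2.
  (4/3) * (5/2) = 10/3.
  (-2/3) * (3) = -2.
  (-2) * (2) = -4.
Total: 6 + 2 + 10/3 - 2 - 4 = 16/3.

16/3


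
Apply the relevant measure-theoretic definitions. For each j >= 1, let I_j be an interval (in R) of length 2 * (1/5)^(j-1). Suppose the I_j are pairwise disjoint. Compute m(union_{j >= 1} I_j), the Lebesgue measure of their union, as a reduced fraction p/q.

By countable additivity of the Lebesgue measure on pairwise disjoint measurable sets,
  m(union_{j >= 1} I_j) = sum_{j >= 1} m(I_j) = sum_{j >= 1} a * r^(j-1),
  with a = 2 and r = 1/5.
Since 0 < r = 1/5 < 1, the geometric series converges:
  sum_{j >= 1} a * r^(j-1) = a / (1 - r).
  = 2 / (1 - 1/5)
  = 2 / (4/5)
  = 5/2.

5/2


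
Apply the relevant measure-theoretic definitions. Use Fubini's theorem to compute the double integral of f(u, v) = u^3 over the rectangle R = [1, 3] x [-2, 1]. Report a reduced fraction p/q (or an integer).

f(u, v) is a tensor product of a function of u and a function of v, and both factors are bounded continuous (hence Lebesgue integrable) on the rectangle, so Fubini's theorem applies:
  integral_R f d(m x m) = (integral_a1^b1 u^3 du) * (integral_a2^b2 1 dv).
Inner integral in u: integral_{1}^{3} u^3 du = (3^4 - 1^4)/4
  = 20.
Inner integral in v: integral_{-2}^{1} 1 dv = (1^1 - (-2)^1)/1
  = 3.
Product: (20) * (3) = 60.

60


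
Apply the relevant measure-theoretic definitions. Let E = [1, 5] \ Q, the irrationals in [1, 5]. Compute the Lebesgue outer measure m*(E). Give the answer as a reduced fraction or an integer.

The interval I = [1, 5] has m(I) = 5 - 1 = 4 (endpoints are measure-zero, so open/closed/half-open agree). Write I = (I cap Q) u (I \ Q). The rationals in I are countable, so m*(I cap Q) = 0 (cover each rational by intervals whose total length is arbitrarily small). By countable subadditivity m*(I) <= m*(I cap Q) + m*(I \ Q), hence m*(I \ Q) >= m(I) = 4. The reverse inequality m*(I \ Q) <= m*(I) = 4 is trivial since (I \ Q) is a subset of I. Therefore m*(I \ Q) = 4.

4


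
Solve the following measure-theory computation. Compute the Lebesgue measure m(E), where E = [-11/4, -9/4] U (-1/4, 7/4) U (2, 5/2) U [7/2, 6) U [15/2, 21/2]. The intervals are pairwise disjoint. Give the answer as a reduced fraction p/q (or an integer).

For pairwise disjoint intervals, m(union_i I_i) = sum_i m(I_i),
and m is invariant under swapping open/closed endpoints (single points have measure 0).
So m(E) = sum_i (b_i - a_i).
  I_1 has length -9/4 - (-11/4) = 1/2.
  I_2 has length 7/4 - (-1/4) = 2.
  I_3 has length 5/2 - 2 = 1/2.
  I_4 has length 6 - 7/2 = 5/2.
  I_5 has length 21/2 - 15/2 = 3.
Summing:
  m(E) = 1/2 + 2 + 1/2 + 5/2 + 3 = 17/2.

17/2


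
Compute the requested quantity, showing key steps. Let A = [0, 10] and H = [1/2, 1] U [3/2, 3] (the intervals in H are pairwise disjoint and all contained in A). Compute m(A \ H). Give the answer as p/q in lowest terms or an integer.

The ambient interval has length m(A) = 10 - 0 = 10.
Since the holes are disjoint and sit inside A, by finite additivity
  m(H) = sum_i (b_i - a_i), and m(A \ H) = m(A) - m(H).
Computing the hole measures:
  m(H_1) = 1 - 1/2 = 1/2.
  m(H_2) = 3 - 3/2 = 3/2.
Summed: m(H) = 1/2 + 3/2 = 2.
So m(A \ H) = 10 - 2 = 8.

8


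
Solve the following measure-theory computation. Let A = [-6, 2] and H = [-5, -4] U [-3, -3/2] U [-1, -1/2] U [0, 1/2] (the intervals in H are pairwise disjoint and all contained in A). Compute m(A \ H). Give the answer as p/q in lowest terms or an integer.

The ambient interval has length m(A) = 2 - (-6) = 8.
Since the holes are disjoint and sit inside A, by finite additivity
  m(H) = sum_i (b_i - a_i), and m(A \ H) = m(A) - m(H).
Computing the hole measures:
  m(H_1) = -4 - (-5) = 1.
  m(H_2) = -3/2 - (-3) = 3/2.
  m(H_3) = -1/2 - (-1) = 1/2.
  m(H_4) = 1/2 - 0 = 1/2.
Summed: m(H) = 1 + 3/2 + 1/2 + 1/2 = 7/2.
So m(A \ H) = 8 - 7/2 = 9/2.

9/2


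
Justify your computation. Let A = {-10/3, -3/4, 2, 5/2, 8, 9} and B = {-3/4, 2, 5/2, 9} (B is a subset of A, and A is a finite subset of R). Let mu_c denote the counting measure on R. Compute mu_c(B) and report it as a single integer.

Counting measure assigns mu_c(E) = |E| (number of elements) when E is finite.
B has 4 element(s), so mu_c(B) = 4.

4


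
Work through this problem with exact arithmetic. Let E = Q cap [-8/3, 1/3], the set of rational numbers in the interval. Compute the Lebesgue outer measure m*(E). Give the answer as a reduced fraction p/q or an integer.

The set Q cap [-8/3, 1/3] is countable (a subset of the countable set Q). Lebesgue outer measure of any countable set is 0: each singleton {q} has m*({q}) = 0, and by countable subadditivity m*(union_k {q_k}) <= sum_k m*({q_k}) = sum_k 0 = 0. The reverse inequality m*(E) >= 0 is automatic. So m*(Q cap [-8/3, 1/3]) = 0.

0


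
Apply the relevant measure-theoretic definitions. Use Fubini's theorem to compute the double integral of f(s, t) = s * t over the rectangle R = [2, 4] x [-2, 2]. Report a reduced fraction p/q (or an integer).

f(s, t) is a tensor product of a function of s and a function of t, and both factors are bounded continuous (hence Lebesgue integrable) on the rectangle, so Fubini's theorem applies:
  integral_R f d(m x m) = (integral_a1^b1 s ds) * (integral_a2^b2 t dt).
Inner integral in s: integral_{2}^{4} s ds = (4^2 - 2^2)/2
  = 6.
Inner integral in t: integral_{-2}^{2} t dt = (2^2 - (-2)^2)/2
  = 0.
Product: (6) * (0) = 0.

0


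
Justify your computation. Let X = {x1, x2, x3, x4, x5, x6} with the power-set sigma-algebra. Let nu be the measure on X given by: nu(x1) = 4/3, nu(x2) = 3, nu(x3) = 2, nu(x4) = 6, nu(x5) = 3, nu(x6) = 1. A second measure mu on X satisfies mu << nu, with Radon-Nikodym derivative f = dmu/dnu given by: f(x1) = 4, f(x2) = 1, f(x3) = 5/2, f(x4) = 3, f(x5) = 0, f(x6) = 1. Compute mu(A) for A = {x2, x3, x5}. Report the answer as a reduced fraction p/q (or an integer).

By the defining property of the Radon-Nikodym derivative, for every measurable set A,
  mu(A) = integral_A f dnu.
Since nu is a discrete measure concentrated on the atoms of X, the integral over A reduces to the sum
  mu(A) = sum_{x in A} f(x) * nu({x}).
Computing each term:
  x2: f(x2) * nu(x2) = 1 * 3 = 3.
  x3: f(x3) * nu(x3) = 5/2 * 2 = 5.
  x5: f(x5) * nu(x5) = 0 * 3 = 0.
Summing: mu(A) = 3 + 5 + 0 = 8.

8


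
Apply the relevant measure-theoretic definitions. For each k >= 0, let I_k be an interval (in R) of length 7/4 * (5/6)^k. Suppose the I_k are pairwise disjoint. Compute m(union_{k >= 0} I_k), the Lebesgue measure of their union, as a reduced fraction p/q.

By countable additivity of the Lebesgue measure on pairwise disjoint measurable sets,
  m(union_{k >= 0} I_k) = sum_{k >= 0} m(I_k) = sum_{k >= 0} a * r^k,
  with a = 7/4 and r = 5/6.
Since 0 < r = 5/6 < 1, the geometric series converges:
  sum_{k >= 0} a * r^k = a / (1 - r).
  = 7/4 / (1 - 5/6)
  = 7/4 / (1/6)
  = 21/2.

21/2


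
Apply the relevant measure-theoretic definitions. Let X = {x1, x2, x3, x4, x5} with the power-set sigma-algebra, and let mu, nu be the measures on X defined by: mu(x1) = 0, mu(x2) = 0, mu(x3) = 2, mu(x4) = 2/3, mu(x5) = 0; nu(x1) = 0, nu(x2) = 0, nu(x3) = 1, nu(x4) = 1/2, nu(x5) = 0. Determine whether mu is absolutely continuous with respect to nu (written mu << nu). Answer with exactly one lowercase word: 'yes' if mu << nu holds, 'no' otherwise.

mu << nu means: every nu-null measurable set is also mu-null; equivalently, for every atom x, if nu({x}) = 0 then mu({x}) = 0.
Checking each atom:
  x1: nu = 0, mu = 0 -> consistent with mu << nu.
  x2: nu = 0, mu = 0 -> consistent with mu << nu.
  x3: nu = 1 > 0 -> no constraint.
  x4: nu = 1/2 > 0 -> no constraint.
  x5: nu = 0, mu = 0 -> consistent with mu << nu.
No atom violates the condition. Therefore mu << nu.

yes


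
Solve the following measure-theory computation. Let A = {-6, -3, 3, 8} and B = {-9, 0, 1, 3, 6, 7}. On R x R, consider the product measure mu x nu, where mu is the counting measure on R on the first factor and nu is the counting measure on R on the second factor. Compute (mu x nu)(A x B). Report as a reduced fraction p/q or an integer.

For a measurable rectangle A x B, the product measure satisfies
  (mu x nu)(A x B) = mu(A) * nu(B).
  mu(A) = 4.
  nu(B) = 6.
  (mu x nu)(A x B) = 4 * 6 = 24.

24


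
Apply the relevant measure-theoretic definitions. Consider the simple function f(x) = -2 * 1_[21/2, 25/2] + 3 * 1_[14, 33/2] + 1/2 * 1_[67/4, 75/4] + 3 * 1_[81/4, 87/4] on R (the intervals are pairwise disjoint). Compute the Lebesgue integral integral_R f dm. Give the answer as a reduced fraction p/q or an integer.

For a simple function f = sum_i c_i * 1_{A_i} with disjoint A_i,
  integral f dm = sum_i c_i * m(A_i).
Lengths of the A_i:
  m(A_1) = 25/2 - 21/2 = 2.
  m(A_2) = 33/2 - 14 = 5/2.
  m(A_3) = 75/4 - 67/4 = 2.
  m(A_4) = 87/4 - 81/4 = 3/2.
Contributions c_i * m(A_i):
  (-2) * (2) = -4.
  (3) * (5/2) = 15/2.
  (1/2) * (2) = 1.
  (3) * (3/2) = 9/2.
Total: -4 + 15/2 + 1 + 9/2 = 9.

9


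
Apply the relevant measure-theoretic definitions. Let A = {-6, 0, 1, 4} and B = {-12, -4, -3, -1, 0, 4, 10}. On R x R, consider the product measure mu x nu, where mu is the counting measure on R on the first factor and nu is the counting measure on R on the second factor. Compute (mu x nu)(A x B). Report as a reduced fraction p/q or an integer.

For a measurable rectangle A x B, the product measure satisfies
  (mu x nu)(A x B) = mu(A) * nu(B).
  mu(A) = 4.
  nu(B) = 7.
  (mu x nu)(A x B) = 4 * 7 = 28.

28


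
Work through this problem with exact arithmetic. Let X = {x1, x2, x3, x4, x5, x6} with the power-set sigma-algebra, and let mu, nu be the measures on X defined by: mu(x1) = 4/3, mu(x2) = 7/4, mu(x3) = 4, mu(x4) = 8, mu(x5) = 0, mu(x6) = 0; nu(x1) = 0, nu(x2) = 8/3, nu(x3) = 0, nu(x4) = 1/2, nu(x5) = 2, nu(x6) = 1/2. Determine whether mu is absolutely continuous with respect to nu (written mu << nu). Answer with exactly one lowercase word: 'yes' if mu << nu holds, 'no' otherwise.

mu << nu means: every nu-null measurable set is also mu-null; equivalently, for every atom x, if nu({x}) = 0 then mu({x}) = 0.
Checking each atom:
  x1: nu = 0, mu = 4/3 > 0 -> violates mu << nu.
  x2: nu = 8/3 > 0 -> no constraint.
  x3: nu = 0, mu = 4 > 0 -> violates mu << nu.
  x4: nu = 1/2 > 0 -> no constraint.
  x5: nu = 2 > 0 -> no constraint.
  x6: nu = 1/2 > 0 -> no constraint.
The atom(s) x1, x3 violate the condition (nu = 0 but mu > 0). Therefore mu is NOT absolutely continuous w.r.t. nu.

no


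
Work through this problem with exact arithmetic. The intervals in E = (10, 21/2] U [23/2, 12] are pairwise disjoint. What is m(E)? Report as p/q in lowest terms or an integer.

For pairwise disjoint intervals, m(union_i I_i) = sum_i m(I_i),
and m is invariant under swapping open/closed endpoints (single points have measure 0).
So m(E) = sum_i (b_i - a_i).
  I_1 has length 21/2 - 10 = 1/2.
  I_2 has length 12 - 23/2 = 1/2.
Summing:
  m(E) = 1/2 + 1/2 = 1.

1


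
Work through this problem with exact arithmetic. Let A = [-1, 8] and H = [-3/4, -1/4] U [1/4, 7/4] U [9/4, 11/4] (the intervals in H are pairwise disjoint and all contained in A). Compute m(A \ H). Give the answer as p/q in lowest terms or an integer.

The ambient interval has length m(A) = 8 - (-1) = 9.
Since the holes are disjoint and sit inside A, by finite additivity
  m(H) = sum_i (b_i - a_i), and m(A \ H) = m(A) - m(H).
Computing the hole measures:
  m(H_1) = -1/4 - (-3/4) = 1/2.
  m(H_2) = 7/4 - 1/4 = 3/2.
  m(H_3) = 11/4 - 9/4 = 1/2.
Summed: m(H) = 1/2 + 3/2 + 1/2 = 5/2.
So m(A \ H) = 9 - 5/2 = 13/2.

13/2


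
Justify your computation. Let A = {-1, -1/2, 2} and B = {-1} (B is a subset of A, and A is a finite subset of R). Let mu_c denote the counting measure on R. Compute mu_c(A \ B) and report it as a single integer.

Counting measure assigns mu_c(E) = |E| (number of elements) when E is finite. For B subset A, A \ B is the set of elements of A not in B, so |A \ B| = |A| - |B|.
|A| = 3, |B| = 1, so mu_c(A \ B) = 3 - 1 = 2.

2


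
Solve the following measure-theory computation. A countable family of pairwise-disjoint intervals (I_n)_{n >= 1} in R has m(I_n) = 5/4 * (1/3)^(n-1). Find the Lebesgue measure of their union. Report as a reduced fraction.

By countable additivity of the Lebesgue measure on pairwise disjoint measurable sets,
  m(union_{n >= 1} I_n) = sum_{n >= 1} m(I_n) = sum_{n >= 1} a * r^(n-1),
  with a = 5/4 and r = 1/3.
Since 0 < r = 1/3 < 1, the geometric series converges:
  sum_{n >= 1} a * r^(n-1) = a / (1 - r).
  = 5/4 / (1 - 1/3)
  = 5/4 / (2/3)
  = 15/8.

15/8


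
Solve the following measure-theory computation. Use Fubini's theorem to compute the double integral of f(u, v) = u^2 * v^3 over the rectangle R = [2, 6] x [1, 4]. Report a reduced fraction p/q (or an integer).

f(u, v) is a tensor product of a function of u and a function of v, and both factors are bounded continuous (hence Lebesgue integrable) on the rectangle, so Fubini's theorem applies:
  integral_R f d(m x m) = (integral_a1^b1 u^2 du) * (integral_a2^b2 v^3 dv).
Inner integral in u: integral_{2}^{6} u^2 du = (6^3 - 2^3)/3
  = 208/3.
Inner integral in v: integral_{1}^{4} v^3 dv = (4^4 - 1^4)/4
  = 255/4.
Product: (208/3) * (255/4) = 4420.

4420


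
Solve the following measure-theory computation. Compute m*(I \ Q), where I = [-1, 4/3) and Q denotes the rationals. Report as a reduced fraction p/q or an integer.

The interval I = [-1, 4/3) has m(I) = 4/3 - (-1) = 7/3 (endpoints are measure-zero, so open/closed/half-open agree). Write I = (I cap Q) u (I \ Q). The rationals in I are countable, so m*(I cap Q) = 0 (cover each rational by intervals whose total length is arbitrarily small). By countable subadditivity m*(I) <= m*(I cap Q) + m*(I \ Q), hence m*(I \ Q) >= m(I) = 7/3. The reverse inequality m*(I \ Q) <= m*(I) = 7/3 is trivial since (I \ Q) is a subset of I. Therefore m*(I \ Q) = 7/3.

7/3


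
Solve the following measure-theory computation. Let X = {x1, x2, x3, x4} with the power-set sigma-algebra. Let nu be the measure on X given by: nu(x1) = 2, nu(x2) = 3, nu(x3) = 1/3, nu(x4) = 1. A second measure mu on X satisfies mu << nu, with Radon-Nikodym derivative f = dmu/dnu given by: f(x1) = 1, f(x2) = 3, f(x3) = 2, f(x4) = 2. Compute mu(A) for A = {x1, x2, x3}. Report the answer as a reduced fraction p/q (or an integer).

By the defining property of the Radon-Nikodym derivative, for every measurable set A,
  mu(A) = integral_A f dnu.
Since nu is a discrete measure concentrated on the atoms of X, the integral over A reduces to the sum
  mu(A) = sum_{x in A} f(x) * nu({x}).
Computing each term:
  x1: f(x1) * nu(x1) = 1 * 2 = 2.
  x2: f(x2) * nu(x2) = 3 * 3 = 9.
  x3: f(x3) * nu(x3) = 2 * 1/3 = 2/3.
Summing: mu(A) = 2 + 9 + 2/3 = 35/3.

35/3


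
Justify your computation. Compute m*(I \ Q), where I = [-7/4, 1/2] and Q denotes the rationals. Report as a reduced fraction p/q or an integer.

The interval I = [-7/4, 1/2] has m(I) = 1/2 - (-7/4) = 9/4 (endpoints are measure-zero, so open/closed/half-open agree). Write I = (I cap Q) u (I \ Q). The rationals in I are countable, so m*(I cap Q) = 0 (cover each rational by intervals whose total length is arbitrarily small). By countable subadditivity m*(I) <= m*(I cap Q) + m*(I \ Q), hence m*(I \ Q) >= m(I) = 9/4. The reverse inequality m*(I \ Q) <= m*(I) = 9/4 is trivial since (I \ Q) is a subset of I. Therefore m*(I \ Q) = 9/4.

9/4


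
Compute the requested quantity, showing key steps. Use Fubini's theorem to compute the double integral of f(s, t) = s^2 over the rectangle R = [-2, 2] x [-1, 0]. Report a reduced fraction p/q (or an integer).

f(s, t) is a tensor product of a function of s and a function of t, and both factors are bounded continuous (hence Lebesgue integrable) on the rectangle, so Fubini's theorem applies:
  integral_R f d(m x m) = (integral_a1^b1 s^2 ds) * (integral_a2^b2 1 dt).
Inner integral in s: integral_{-2}^{2} s^2 ds = (2^3 - (-2)^3)/3
  = 16/3.
Inner integral in t: integral_{-1}^{0} 1 dt = (0^1 - (-1)^1)/1
  = 1.
Product: (16/3) * (1) = 16/3.

16/3


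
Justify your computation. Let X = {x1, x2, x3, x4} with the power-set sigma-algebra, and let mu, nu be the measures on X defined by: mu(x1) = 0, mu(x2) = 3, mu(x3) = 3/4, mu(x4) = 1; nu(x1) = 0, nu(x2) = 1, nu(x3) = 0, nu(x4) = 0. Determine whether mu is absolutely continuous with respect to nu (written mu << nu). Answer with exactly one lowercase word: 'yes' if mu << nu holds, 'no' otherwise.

mu << nu means: every nu-null measurable set is also mu-null; equivalently, for every atom x, if nu({x}) = 0 then mu({x}) = 0.
Checking each atom:
  x1: nu = 0, mu = 0 -> consistent with mu << nu.
  x2: nu = 1 > 0 -> no constraint.
  x3: nu = 0, mu = 3/4 > 0 -> violates mu << nu.
  x4: nu = 0, mu = 1 > 0 -> violates mu << nu.
The atom(s) x3, x4 violate the condition (nu = 0 but mu > 0). Therefore mu is NOT absolutely continuous w.r.t. nu.

no


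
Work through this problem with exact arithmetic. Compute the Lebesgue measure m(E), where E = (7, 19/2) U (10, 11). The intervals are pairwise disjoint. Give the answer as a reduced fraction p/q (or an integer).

For pairwise disjoint intervals, m(union_i I_i) = sum_i m(I_i),
and m is invariant under swapping open/closed endpoints (single points have measure 0).
So m(E) = sum_i (b_i - a_i).
  I_1 has length 19/2 - 7 = 5/2.
  I_2 has length 11 - 10 = 1.
Summing:
  m(E) = 5/2 + 1 = 7/2.

7/2


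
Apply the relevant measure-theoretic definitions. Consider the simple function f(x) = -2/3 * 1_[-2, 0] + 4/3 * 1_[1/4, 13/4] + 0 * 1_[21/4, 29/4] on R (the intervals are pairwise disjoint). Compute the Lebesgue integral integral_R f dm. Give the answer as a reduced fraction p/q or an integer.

For a simple function f = sum_i c_i * 1_{A_i} with disjoint A_i,
  integral f dm = sum_i c_i * m(A_i).
Lengths of the A_i:
  m(A_1) = 0 - (-2) = 2.
  m(A_2) = 13/4 - 1/4 = 3.
  m(A_3) = 29/4 - 21/4 = 2.
Contributions c_i * m(A_i):
  (-2/3) * (2) = -4/3.
  (4/3) * (3) = 4.
  (0) * (2) = 0.
Total: -4/3 + 4 + 0 = 8/3.

8/3


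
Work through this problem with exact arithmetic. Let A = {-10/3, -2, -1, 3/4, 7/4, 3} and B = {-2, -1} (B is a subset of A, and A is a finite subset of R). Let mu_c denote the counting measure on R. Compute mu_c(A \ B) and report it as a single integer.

Counting measure assigns mu_c(E) = |E| (number of elements) when E is finite. For B subset A, A \ B is the set of elements of A not in B, so |A \ B| = |A| - |B|.
|A| = 6, |B| = 2, so mu_c(A \ B) = 6 - 2 = 4.

4


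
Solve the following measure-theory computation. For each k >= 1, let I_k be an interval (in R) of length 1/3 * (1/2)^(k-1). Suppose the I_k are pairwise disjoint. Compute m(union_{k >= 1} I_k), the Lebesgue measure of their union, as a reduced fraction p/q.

By countable additivity of the Lebesgue measure on pairwise disjoint measurable sets,
  m(union_{k >= 1} I_k) = sum_{k >= 1} m(I_k) = sum_{k >= 1} a * r^(k-1),
  with a = 1/3 and r = 1/2.
Since 0 < r = 1/2 < 1, the geometric series converges:
  sum_{k >= 1} a * r^(k-1) = a / (1 - r).
  = 1/3 / (1 - 1/2)
  = 1/3 / (1/2)
  = 2/3.

2/3


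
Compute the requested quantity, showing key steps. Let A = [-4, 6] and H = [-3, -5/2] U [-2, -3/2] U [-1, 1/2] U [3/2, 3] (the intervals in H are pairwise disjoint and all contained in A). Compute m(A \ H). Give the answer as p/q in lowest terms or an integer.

The ambient interval has length m(A) = 6 - (-4) = 10.
Since the holes are disjoint and sit inside A, by finite additivity
  m(H) = sum_i (b_i - a_i), and m(A \ H) = m(A) - m(H).
Computing the hole measures:
  m(H_1) = -5/2 - (-3) = 1/2.
  m(H_2) = -3/2 - (-2) = 1/2.
  m(H_3) = 1/2 - (-1) = 3/2.
  m(H_4) = 3 - 3/2 = 3/2.
Summed: m(H) = 1/2 + 1/2 + 3/2 + 3/2 = 4.
So m(A \ H) = 10 - 4 = 6.

6


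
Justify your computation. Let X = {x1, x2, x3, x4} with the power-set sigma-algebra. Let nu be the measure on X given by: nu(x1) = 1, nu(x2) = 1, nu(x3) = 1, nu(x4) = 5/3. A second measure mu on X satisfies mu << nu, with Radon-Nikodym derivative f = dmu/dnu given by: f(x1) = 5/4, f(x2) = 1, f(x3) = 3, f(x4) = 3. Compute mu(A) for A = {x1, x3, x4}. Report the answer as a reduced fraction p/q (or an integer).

By the defining property of the Radon-Nikodym derivative, for every measurable set A,
  mu(A) = integral_A f dnu.
Since nu is a discrete measure concentrated on the atoms of X, the integral over A reduces to the sum
  mu(A) = sum_{x in A} f(x) * nu({x}).
Computing each term:
  x1: f(x1) * nu(x1) = 5/4 * 1 = 5/4.
  x3: f(x3) * nu(x3) = 3 * 1 = 3.
  x4: f(x4) * nu(x4) = 3 * 5/3 = 5.
Summing: mu(A) = 5/4 + 3 + 5 = 37/4.

37/4


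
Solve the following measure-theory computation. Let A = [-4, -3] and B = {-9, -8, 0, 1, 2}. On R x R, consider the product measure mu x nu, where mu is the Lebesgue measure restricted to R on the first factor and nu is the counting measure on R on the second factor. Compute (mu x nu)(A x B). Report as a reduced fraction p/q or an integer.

For a measurable rectangle A x B, the product measure satisfies
  (mu x nu)(A x B) = mu(A) * nu(B).
  mu(A) = 1.
  nu(B) = 5.
  (mu x nu)(A x B) = 1 * 5 = 5.

5


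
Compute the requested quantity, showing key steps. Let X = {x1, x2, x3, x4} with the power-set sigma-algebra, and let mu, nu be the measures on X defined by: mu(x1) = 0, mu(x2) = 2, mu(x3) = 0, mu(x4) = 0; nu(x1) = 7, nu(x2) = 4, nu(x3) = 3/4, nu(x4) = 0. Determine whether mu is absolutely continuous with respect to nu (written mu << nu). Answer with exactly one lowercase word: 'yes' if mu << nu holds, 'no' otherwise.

mu << nu means: every nu-null measurable set is also mu-null; equivalently, for every atom x, if nu({x}) = 0 then mu({x}) = 0.
Checking each atom:
  x1: nu = 7 > 0 -> no constraint.
  x2: nu = 4 > 0 -> no constraint.
  x3: nu = 3/4 > 0 -> no constraint.
  x4: nu = 0, mu = 0 -> consistent with mu << nu.
No atom violates the condition. Therefore mu << nu.

yes


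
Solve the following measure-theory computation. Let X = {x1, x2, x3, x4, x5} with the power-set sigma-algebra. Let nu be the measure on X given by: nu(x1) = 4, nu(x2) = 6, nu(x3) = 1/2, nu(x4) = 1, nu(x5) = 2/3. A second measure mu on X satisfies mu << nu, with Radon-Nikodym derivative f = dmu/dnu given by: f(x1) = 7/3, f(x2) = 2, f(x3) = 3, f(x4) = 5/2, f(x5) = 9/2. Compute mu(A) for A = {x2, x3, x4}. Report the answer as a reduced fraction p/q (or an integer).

By the defining property of the Radon-Nikodym derivative, for every measurable set A,
  mu(A) = integral_A f dnu.
Since nu is a discrete measure concentrated on the atoms of X, the integral over A reduces to the sum
  mu(A) = sum_{x in A} f(x) * nu({x}).
Computing each term:
  x2: f(x2) * nu(x2) = 2 * 6 = 12.
  x3: f(x3) * nu(x3) = 3 * 1/2 = 3/2.
  x4: f(x4) * nu(x4) = 5/2 * 1 = 5/2.
Summing: mu(A) = 12 + 3/2 + 5/2 = 16.

16


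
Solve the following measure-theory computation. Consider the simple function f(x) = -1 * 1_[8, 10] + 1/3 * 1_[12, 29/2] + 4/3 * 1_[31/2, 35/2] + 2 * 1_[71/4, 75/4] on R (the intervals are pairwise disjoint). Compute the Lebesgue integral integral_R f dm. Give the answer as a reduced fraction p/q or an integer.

For a simple function f = sum_i c_i * 1_{A_i} with disjoint A_i,
  integral f dm = sum_i c_i * m(A_i).
Lengths of the A_i:
  m(A_1) = 10 - 8 = 2.
  m(A_2) = 29/2 - 12 = 5/2.
  m(A_3) = 35/2 - 31/2 = 2.
  m(A_4) = 75/4 - 71/4 = 1.
Contributions c_i * m(A_i):
  (-1) * (2) = -2.
  (1/3) * (5/2) = 5/6.
  (4/3) * (2) = 8/3.
  (2) * (1) = 2.
Total: -2 + 5/6 + 8/3 + 2 = 7/2.

7/2


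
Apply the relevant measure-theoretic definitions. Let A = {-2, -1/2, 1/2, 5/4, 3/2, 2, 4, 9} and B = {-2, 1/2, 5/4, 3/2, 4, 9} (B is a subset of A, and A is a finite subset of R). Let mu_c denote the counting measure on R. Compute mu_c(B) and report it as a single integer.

Counting measure assigns mu_c(E) = |E| (number of elements) when E is finite.
B has 6 element(s), so mu_c(B) = 6.

6


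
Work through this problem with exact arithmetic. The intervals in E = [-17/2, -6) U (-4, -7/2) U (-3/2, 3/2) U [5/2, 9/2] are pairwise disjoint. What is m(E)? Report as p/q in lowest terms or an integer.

For pairwise disjoint intervals, m(union_i I_i) = sum_i m(I_i),
and m is invariant under swapping open/closed endpoints (single points have measure 0).
So m(E) = sum_i (b_i - a_i).
  I_1 has length -6 - (-17/2) = 5/2.
  I_2 has length -7/2 - (-4) = 1/2.
  I_3 has length 3/2 - (-3/2) = 3.
  I_4 has length 9/2 - 5/2 = 2.
Summing:
  m(E) = 5/2 + 1/2 + 3 + 2 = 8.

8


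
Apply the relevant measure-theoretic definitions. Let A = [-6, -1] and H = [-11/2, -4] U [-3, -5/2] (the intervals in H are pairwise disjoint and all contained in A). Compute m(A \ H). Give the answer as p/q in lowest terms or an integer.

The ambient interval has length m(A) = -1 - (-6) = 5.
Since the holes are disjoint and sit inside A, by finite additivity
  m(H) = sum_i (b_i - a_i), and m(A \ H) = m(A) - m(H).
Computing the hole measures:
  m(H_1) = -4 - (-11/2) = 3/2.
  m(H_2) = -5/2 - (-3) = 1/2.
Summed: m(H) = 3/2 + 1/2 = 2.
So m(A \ H) = 5 - 2 = 3.

3


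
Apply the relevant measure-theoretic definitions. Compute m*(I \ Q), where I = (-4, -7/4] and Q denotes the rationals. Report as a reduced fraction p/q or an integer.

The interval I = (-4, -7/4] has m(I) = -7/4 - (-4) = 9/4 (endpoints are measure-zero, so open/closed/half-open agree). Write I = (I cap Q) u (I \ Q). The rationals in I are countable, so m*(I cap Q) = 0 (cover each rational by intervals whose total length is arbitrarily small). By countable subadditivity m*(I) <= m*(I cap Q) + m*(I \ Q), hence m*(I \ Q) >= m(I) = 9/4. The reverse inequality m*(I \ Q) <= m*(I) = 9/4 is trivial since (I \ Q) is a subset of I. Therefore m*(I \ Q) = 9/4.

9/4


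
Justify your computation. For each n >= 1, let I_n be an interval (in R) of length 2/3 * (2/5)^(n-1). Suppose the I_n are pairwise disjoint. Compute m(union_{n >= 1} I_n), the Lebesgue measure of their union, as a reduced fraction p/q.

By countable additivity of the Lebesgue measure on pairwise disjoint measurable sets,
  m(union_{n >= 1} I_n) = sum_{n >= 1} m(I_n) = sum_{n >= 1} a * r^(n-1),
  with a = 2/3 and r = 2/5.
Since 0 < r = 2/5 < 1, the geometric series converges:
  sum_{n >= 1} a * r^(n-1) = a / (1 - r).
  = 2/3 / (1 - 2/5)
  = 2/3 / (3/5)
  = 10/9.

10/9


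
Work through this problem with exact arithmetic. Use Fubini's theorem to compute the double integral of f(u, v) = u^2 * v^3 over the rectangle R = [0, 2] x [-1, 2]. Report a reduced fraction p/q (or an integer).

f(u, v) is a tensor product of a function of u and a function of v, and both factors are bounded continuous (hence Lebesgue integrable) on the rectangle, so Fubini's theorem applies:
  integral_R f d(m x m) = (integral_a1^b1 u^2 du) * (integral_a2^b2 v^3 dv).
Inner integral in u: integral_{0}^{2} u^2 du = (2^3 - 0^3)/3
  = 8/3.
Inner integral in v: integral_{-1}^{2} v^3 dv = (2^4 - (-1)^4)/4
  = 15/4.
Product: (8/3) * (15/4) = 10.

10


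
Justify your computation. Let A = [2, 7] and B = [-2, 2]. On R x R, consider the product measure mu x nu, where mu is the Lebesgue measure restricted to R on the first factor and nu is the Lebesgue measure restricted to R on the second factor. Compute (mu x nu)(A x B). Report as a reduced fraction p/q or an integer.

For a measurable rectangle A x B, the product measure satisfies
  (mu x nu)(A x B) = mu(A) * nu(B).
  mu(A) = 5.
  nu(B) = 4.
  (mu x nu)(A x B) = 5 * 4 = 20.

20


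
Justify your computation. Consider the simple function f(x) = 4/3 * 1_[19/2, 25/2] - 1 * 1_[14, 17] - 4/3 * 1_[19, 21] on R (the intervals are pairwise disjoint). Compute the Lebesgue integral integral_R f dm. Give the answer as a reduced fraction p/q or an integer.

For a simple function f = sum_i c_i * 1_{A_i} with disjoint A_i,
  integral f dm = sum_i c_i * m(A_i).
Lengths of the A_i:
  m(A_1) = 25/2 - 19/2 = 3.
  m(A_2) = 17 - 14 = 3.
  m(A_3) = 21 - 19 = 2.
Contributions c_i * m(A_i):
  (4/3) * (3) = 4.
  (-1) * (3) = -3.
  (-4/3) * (2) = -8/3.
Total: 4 - 3 - 8/3 = -5/3.

-5/3


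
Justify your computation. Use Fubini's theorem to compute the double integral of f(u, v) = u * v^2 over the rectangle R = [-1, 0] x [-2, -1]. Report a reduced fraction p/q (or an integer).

f(u, v) is a tensor product of a function of u and a function of v, and both factors are bounded continuous (hence Lebesgue integrable) on the rectangle, so Fubini's theorem applies:
  integral_R f d(m x m) = (integral_a1^b1 u du) * (integral_a2^b2 v^2 dv).
Inner integral in u: integral_{-1}^{0} u du = (0^2 - (-1)^2)/2
  = -1/2.
Inner integral in v: integral_{-2}^{-1} v^2 dv = ((-1)^3 - (-2)^3)/3
  = 7/3.
Product: (-1/2) * (7/3) = -7/6.

-7/6


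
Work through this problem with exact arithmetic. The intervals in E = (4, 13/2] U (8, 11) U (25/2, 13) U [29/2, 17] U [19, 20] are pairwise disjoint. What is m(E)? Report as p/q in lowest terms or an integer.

For pairwise disjoint intervals, m(union_i I_i) = sum_i m(I_i),
and m is invariant under swapping open/closed endpoints (single points have measure 0).
So m(E) = sum_i (b_i - a_i).
  I_1 has length 13/2 - 4 = 5/2.
  I_2 has length 11 - 8 = 3.
  I_3 has length 13 - 25/2 = 1/2.
  I_4 has length 17 - 29/2 = 5/2.
  I_5 has length 20 - 19 = 1.
Summing:
  m(E) = 5/2 + 3 + 1/2 + 5/2 + 1 = 19/2.

19/2


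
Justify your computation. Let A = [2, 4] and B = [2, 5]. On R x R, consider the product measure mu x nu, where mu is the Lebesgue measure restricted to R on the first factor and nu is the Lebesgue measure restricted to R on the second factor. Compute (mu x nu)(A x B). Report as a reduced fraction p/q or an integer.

For a measurable rectangle A x B, the product measure satisfies
  (mu x nu)(A x B) = mu(A) * nu(B).
  mu(A) = 2.
  nu(B) = 3.
  (mu x nu)(A x B) = 2 * 3 = 6.

6


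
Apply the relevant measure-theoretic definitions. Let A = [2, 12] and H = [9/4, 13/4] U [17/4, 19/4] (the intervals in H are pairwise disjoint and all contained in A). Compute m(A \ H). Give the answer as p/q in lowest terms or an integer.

The ambient interval has length m(A) = 12 - 2 = 10.
Since the holes are disjoint and sit inside A, by finite additivity
  m(H) = sum_i (b_i - a_i), and m(A \ H) = m(A) - m(H).
Computing the hole measures:
  m(H_1) = 13/4 - 9/4 = 1.
  m(H_2) = 19/4 - 17/4 = 1/2.
Summed: m(H) = 1 + 1/2 = 3/2.
So m(A \ H) = 10 - 3/2 = 17/2.

17/2


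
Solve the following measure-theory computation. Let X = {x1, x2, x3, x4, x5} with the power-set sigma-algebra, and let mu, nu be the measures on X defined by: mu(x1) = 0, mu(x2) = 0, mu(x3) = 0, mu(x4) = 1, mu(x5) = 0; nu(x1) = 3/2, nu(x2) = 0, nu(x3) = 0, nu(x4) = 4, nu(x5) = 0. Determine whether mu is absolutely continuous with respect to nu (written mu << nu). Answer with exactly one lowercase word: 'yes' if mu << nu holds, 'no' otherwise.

mu << nu means: every nu-null measurable set is also mu-null; equivalently, for every atom x, if nu({x}) = 0 then mu({x}) = 0.
Checking each atom:
  x1: nu = 3/2 > 0 -> no constraint.
  x2: nu = 0, mu = 0 -> consistent with mu << nu.
  x3: nu = 0, mu = 0 -> consistent with mu << nu.
  x4: nu = 4 > 0 -> no constraint.
  x5: nu = 0, mu = 0 -> consistent with mu << nu.
No atom violates the condition. Therefore mu << nu.

yes


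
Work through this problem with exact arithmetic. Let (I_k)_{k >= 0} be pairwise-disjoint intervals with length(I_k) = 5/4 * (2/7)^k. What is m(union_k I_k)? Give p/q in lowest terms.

By countable additivity of the Lebesgue measure on pairwise disjoint measurable sets,
  m(union_{k >= 0} I_k) = sum_{k >= 0} m(I_k) = sum_{k >= 0} a * r^k,
  with a = 5/4 and r = 2/7.
Since 0 < r = 2/7 < 1, the geometric series converges:
  sum_{k >= 0} a * r^k = a / (1 - r).
  = 5/4 / (1 - 2/7)
  = 5/4 / (5/7)
  = 7/4.

7/4


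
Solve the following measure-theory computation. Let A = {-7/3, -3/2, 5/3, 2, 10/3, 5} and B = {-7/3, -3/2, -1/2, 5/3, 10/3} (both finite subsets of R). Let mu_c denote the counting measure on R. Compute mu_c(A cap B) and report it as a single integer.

Counting measure on a finite set equals cardinality. mu_c(A cap B) = |A cap B| (elements appearing in both).
Enumerating the elements of A that also lie in B gives 4 element(s).
So mu_c(A cap B) = 4.

4


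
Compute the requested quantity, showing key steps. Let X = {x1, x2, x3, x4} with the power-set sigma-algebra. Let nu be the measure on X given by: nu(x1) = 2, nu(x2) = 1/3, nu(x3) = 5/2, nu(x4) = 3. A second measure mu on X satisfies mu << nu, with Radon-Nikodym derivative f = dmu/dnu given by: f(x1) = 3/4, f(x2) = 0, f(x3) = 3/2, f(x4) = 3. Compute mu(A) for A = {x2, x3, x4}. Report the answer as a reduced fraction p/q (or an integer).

By the defining property of the Radon-Nikodym derivative, for every measurable set A,
  mu(A) = integral_A f dnu.
Since nu is a discrete measure concentrated on the atoms of X, the integral over A reduces to the sum
  mu(A) = sum_{x in A} f(x) * nu({x}).
Computing each term:
  x2: f(x2) * nu(x2) = 0 * 1/3 = 0.
  x3: f(x3) * nu(x3) = 3/2 * 5/2 = 15/4.
  x4: f(x4) * nu(x4) = 3 * 3 = 9.
Summing: mu(A) = 0 + 15/4 + 9 = 51/4.

51/4


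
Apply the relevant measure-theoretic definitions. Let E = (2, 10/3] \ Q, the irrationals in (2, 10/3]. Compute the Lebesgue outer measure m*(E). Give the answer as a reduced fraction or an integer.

The interval I = (2, 10/3] has m(I) = 10/3 - 2 = 4/3 (endpoints are measure-zero, so open/closed/half-open agree). Write I = (I cap Q) u (I \ Q). The rationals in I are countable, so m*(I cap Q) = 0 (cover each rational by intervals whose total length is arbitrarily small). By countable subadditivity m*(I) <= m*(I cap Q) + m*(I \ Q), hence m*(I \ Q) >= m(I) = 4/3. The reverse inequality m*(I \ Q) <= m*(I) = 4/3 is trivial since (I \ Q) is a subset of I. Therefore m*(I \ Q) = 4/3.

4/3


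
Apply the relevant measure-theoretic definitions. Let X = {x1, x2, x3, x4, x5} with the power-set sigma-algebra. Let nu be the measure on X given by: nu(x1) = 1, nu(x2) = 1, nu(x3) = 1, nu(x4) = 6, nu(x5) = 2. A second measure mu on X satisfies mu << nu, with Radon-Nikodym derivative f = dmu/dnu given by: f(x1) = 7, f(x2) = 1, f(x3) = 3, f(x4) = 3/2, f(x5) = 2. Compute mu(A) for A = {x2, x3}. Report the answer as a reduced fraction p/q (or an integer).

By the defining property of the Radon-Nikodym derivative, for every measurable set A,
  mu(A) = integral_A f dnu.
Since nu is a discrete measure concentrated on the atoms of X, the integral over A reduces to the sum
  mu(A) = sum_{x in A} f(x) * nu({x}).
Computing each term:
  x2: f(x2) * nu(x2) = 1 * 1 = 1.
  x3: f(x3) * nu(x3) = 3 * 1 = 3.
Summing: mu(A) = 1 + 3 = 4.

4


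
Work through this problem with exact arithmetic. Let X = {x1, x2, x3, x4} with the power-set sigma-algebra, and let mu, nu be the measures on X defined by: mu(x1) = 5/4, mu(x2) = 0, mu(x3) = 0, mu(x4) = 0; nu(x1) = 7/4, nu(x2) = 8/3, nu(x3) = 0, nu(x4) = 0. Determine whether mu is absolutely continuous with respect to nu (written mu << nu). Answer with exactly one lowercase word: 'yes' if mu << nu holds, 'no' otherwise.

mu << nu means: every nu-null measurable set is also mu-null; equivalently, for every atom x, if nu({x}) = 0 then mu({x}) = 0.
Checking each atom:
  x1: nu = 7/4 > 0 -> no constraint.
  x2: nu = 8/3 > 0 -> no constraint.
  x3: nu = 0, mu = 0 -> consistent with mu << nu.
  x4: nu = 0, mu = 0 -> consistent with mu << nu.
No atom violates the condition. Therefore mu << nu.

yes


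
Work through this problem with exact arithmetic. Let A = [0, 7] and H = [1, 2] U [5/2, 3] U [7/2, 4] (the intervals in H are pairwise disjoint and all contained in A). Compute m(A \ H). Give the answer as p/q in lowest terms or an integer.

The ambient interval has length m(A) = 7 - 0 = 7.
Since the holes are disjoint and sit inside A, by finite additivity
  m(H) = sum_i (b_i - a_i), and m(A \ H) = m(A) - m(H).
Computing the hole measures:
  m(H_1) = 2 - 1 = 1.
  m(H_2) = 3 - 5/2 = 1/2.
  m(H_3) = 4 - 7/2 = 1/2.
Summed: m(H) = 1 + 1/2 + 1/2 = 2.
So m(A \ H) = 7 - 2 = 5.

5


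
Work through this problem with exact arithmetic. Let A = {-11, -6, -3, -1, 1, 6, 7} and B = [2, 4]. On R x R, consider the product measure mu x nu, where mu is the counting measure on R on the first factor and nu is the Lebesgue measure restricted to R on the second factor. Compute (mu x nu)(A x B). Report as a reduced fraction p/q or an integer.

For a measurable rectangle A x B, the product measure satisfies
  (mu x nu)(A x B) = mu(A) * nu(B).
  mu(A) = 7.
  nu(B) = 2.
  (mu x nu)(A x B) = 7 * 2 = 14.

14


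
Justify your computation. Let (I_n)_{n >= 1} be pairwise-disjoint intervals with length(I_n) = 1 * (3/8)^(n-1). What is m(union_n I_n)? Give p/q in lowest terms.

By countable additivity of the Lebesgue measure on pairwise disjoint measurable sets,
  m(union_{n >= 1} I_n) = sum_{n >= 1} m(I_n) = sum_{n >= 1} a * r^(n-1),
  with a = 1 and r = 3/8.
Since 0 < r = 3/8 < 1, the geometric series converges:
  sum_{n >= 1} a * r^(n-1) = a / (1 - r).
  = 1 / (1 - 3/8)
  = 1 / (5/8)
  = 8/5.

8/5
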